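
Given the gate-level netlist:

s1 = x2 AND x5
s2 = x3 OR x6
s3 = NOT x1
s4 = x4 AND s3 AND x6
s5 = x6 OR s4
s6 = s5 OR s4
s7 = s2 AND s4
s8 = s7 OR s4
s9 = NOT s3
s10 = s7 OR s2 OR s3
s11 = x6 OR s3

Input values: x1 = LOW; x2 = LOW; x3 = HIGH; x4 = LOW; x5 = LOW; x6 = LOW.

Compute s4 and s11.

s4 = LOW; s11 = HIGH

s3 = NOT x1 = NOT LOW = HIGH
s4 = x4 AND s3 AND x6 = LOW AND HIGH AND LOW = LOW
s11 = x6 OR s3 = LOW OR HIGH = HIGH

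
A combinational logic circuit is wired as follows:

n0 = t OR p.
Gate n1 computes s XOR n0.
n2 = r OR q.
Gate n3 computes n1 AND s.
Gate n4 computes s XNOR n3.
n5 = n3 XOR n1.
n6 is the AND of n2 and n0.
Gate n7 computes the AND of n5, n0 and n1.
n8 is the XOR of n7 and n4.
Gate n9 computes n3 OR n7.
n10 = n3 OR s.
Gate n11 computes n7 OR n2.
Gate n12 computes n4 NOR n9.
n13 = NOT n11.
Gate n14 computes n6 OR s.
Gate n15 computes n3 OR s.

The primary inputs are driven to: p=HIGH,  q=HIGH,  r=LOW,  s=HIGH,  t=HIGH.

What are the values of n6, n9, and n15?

n6 = HIGH, n9 = LOW, n15 = HIGH

n0 = t OR p = HIGH OR HIGH = HIGH
n1 = s XOR n0 = HIGH XOR HIGH = LOW
n2 = r OR q = LOW OR HIGH = HIGH
n3 = n1 AND s = LOW AND HIGH = LOW
n5 = n3 XOR n1 = LOW XOR LOW = LOW
n6 = n2 AND n0 = HIGH AND HIGH = HIGH
n7 = n5 AND n0 AND n1 = LOW AND HIGH AND LOW = LOW
n9 = n3 OR n7 = LOW OR LOW = LOW
n15 = n3 OR s = LOW OR HIGH = HIGH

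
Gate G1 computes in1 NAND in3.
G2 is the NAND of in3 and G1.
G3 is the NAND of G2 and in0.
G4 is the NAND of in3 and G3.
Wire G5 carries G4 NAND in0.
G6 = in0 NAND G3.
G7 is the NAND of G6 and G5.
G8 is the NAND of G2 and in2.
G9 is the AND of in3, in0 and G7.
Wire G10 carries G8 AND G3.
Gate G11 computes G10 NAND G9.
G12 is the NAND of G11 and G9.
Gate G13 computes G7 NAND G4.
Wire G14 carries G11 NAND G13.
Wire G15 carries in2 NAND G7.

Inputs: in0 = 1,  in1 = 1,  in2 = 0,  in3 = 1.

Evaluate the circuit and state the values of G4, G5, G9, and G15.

G1 = in1 NAND in3 = 1 NAND 1 = 0
G2 = in3 NAND G1 = 1 NAND 0 = 1
G3 = G2 NAND in0 = 1 NAND 1 = 0
G4 = in3 NAND G3 = 1 NAND 0 = 1
G5 = G4 NAND in0 = 1 NAND 1 = 0
G6 = in0 NAND G3 = 1 NAND 0 = 1
G7 = G6 NAND G5 = 1 NAND 0 = 1
G9 = in3 AND in0 AND G7 = 1 AND 1 AND 1 = 1
G15 = in2 NAND G7 = 0 NAND 1 = 1

G4 = 1, G5 = 0, G9 = 1, G15 = 1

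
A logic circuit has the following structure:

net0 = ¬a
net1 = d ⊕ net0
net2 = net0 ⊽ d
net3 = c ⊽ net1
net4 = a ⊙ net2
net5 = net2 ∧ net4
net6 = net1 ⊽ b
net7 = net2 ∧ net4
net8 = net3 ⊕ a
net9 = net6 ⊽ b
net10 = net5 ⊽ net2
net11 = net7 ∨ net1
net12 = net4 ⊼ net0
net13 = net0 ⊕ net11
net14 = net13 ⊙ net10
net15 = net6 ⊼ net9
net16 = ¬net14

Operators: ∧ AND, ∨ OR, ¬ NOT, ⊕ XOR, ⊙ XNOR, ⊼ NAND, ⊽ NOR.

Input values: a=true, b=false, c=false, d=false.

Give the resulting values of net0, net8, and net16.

net0 = NOT a = NOT true = false
net1 = d XOR net0 = false XOR false = false
net2 = net0 NOR d = false NOR false = true
net3 = c NOR net1 = false NOR false = true
net4 = a XNOR net2 = true XNOR true = true
net5 = net2 AND net4 = true AND true = true
net7 = net2 AND net4 = true AND true = true
net8 = net3 XOR a = true XOR true = false
net10 = net5 NOR net2 = true NOR true = false
net11 = net7 OR net1 = true OR false = true
net13 = net0 XOR net11 = false XOR true = true
net14 = net13 XNOR net10 = true XNOR false = false
net16 = NOT net14 = NOT false = true

net0 = false, net8 = false, net16 = true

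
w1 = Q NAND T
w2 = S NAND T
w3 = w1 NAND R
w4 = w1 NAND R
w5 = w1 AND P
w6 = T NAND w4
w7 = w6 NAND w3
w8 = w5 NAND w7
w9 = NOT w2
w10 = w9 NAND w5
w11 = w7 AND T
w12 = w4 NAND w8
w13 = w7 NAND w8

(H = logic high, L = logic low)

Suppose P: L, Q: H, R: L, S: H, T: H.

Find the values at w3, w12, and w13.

w3 = H  w12 = L  w13 = L

w1 = Q NAND T = H NAND H = L
w3 = w1 NAND R = L NAND L = H
w4 = w1 NAND R = L NAND L = H
w5 = w1 AND P = L AND L = L
w6 = T NAND w4 = H NAND H = L
w7 = w6 NAND w3 = L NAND H = H
w8 = w5 NAND w7 = L NAND H = H
w12 = w4 NAND w8 = H NAND H = L
w13 = w7 NAND w8 = H NAND H = L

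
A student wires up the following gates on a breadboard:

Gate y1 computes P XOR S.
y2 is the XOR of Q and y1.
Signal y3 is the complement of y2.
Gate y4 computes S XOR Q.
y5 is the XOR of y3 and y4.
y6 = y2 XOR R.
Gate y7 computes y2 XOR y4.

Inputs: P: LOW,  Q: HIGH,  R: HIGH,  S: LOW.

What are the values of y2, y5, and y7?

y1 = P XOR S = LOW XOR LOW = LOW
y2 = Q XOR y1 = HIGH XOR LOW = HIGH
y3 = NOT y2 = NOT HIGH = LOW
y4 = S XOR Q = LOW XOR HIGH = HIGH
y5 = y3 XOR y4 = LOW XOR HIGH = HIGH
y7 = y2 XOR y4 = HIGH XOR HIGH = LOW

y2 = HIGH, y5 = HIGH, y7 = LOW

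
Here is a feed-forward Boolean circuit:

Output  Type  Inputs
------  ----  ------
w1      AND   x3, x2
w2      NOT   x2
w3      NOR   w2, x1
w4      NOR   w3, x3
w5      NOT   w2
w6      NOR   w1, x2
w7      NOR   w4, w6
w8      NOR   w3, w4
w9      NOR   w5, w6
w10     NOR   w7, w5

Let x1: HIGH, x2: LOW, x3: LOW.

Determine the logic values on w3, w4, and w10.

w1 = x3 AND x2 = LOW AND LOW = LOW
w2 = NOT x2 = NOT LOW = HIGH
w3 = w2 NOR x1 = HIGH NOR HIGH = LOW
w4 = w3 NOR x3 = LOW NOR LOW = HIGH
w5 = NOT w2 = NOT HIGH = LOW
w6 = w1 NOR x2 = LOW NOR LOW = HIGH
w7 = w4 NOR w6 = HIGH NOR HIGH = LOW
w10 = w7 NOR w5 = LOW NOR LOW = HIGH

w3 = LOW, w4 = HIGH, w10 = HIGH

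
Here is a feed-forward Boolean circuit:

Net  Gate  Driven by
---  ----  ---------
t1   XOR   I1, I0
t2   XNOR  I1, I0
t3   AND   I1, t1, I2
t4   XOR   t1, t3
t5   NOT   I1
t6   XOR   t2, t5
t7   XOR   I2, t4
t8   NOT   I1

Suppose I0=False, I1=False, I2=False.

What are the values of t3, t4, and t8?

t3 = False, t4 = False, t8 = True

t1 = I1 XOR I0 = False XOR False = False
t3 = I1 AND t1 AND I2 = False AND False AND False = False
t4 = t1 XOR t3 = False XOR False = False
t8 = NOT I1 = NOT False = True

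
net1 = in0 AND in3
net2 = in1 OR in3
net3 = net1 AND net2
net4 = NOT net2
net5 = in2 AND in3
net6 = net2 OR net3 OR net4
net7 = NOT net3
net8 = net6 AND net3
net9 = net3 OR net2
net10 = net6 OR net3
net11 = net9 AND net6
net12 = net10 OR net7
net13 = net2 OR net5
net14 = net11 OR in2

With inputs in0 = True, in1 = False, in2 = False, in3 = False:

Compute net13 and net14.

net1 = in0 AND in3 = True AND False = False
net2 = in1 OR in3 = False OR False = False
net3 = net1 AND net2 = False AND False = False
net4 = NOT net2 = NOT False = True
net5 = in2 AND in3 = False AND False = False
net6 = net2 OR net3 OR net4 = False OR False OR True = True
net9 = net3 OR net2 = False OR False = False
net11 = net9 AND net6 = False AND True = False
net13 = net2 OR net5 = False OR False = False
net14 = net11 OR in2 = False OR False = False

net13 = False; net14 = False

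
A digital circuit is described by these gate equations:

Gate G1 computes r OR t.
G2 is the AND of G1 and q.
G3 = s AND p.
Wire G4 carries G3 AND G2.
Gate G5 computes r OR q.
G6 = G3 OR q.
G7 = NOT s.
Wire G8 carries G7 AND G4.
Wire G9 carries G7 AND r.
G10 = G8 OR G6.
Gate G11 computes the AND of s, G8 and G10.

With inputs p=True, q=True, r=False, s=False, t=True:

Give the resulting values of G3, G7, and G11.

G3 = False; G7 = True; G11 = False

G1 = r OR t = False OR True = True
G2 = G1 AND q = True AND True = True
G3 = s AND p = False AND True = False
G4 = G3 AND G2 = False AND True = False
G6 = G3 OR q = False OR True = True
G7 = NOT s = NOT False = True
G8 = G7 AND G4 = True AND False = False
G10 = G8 OR G6 = False OR True = True
G11 = s AND G8 AND G10 = False AND False AND True = False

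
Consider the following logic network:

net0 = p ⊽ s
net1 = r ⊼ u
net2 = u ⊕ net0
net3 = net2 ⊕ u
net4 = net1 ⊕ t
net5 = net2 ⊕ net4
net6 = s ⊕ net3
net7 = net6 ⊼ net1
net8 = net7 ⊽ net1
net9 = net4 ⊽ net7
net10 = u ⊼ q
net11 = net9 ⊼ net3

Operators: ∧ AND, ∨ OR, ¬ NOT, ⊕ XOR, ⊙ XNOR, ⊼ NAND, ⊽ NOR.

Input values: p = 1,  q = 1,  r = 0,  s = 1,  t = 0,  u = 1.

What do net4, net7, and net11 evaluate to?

net4 = 1, net7 = 0, net11 = 1

net0 = p NOR s = 1 NOR 1 = 0
net1 = r NAND u = 0 NAND 1 = 1
net2 = u XOR net0 = 1 XOR 0 = 1
net3 = net2 XOR u = 1 XOR 1 = 0
net4 = net1 XOR t = 1 XOR 0 = 1
net6 = s XOR net3 = 1 XOR 0 = 1
net7 = net6 NAND net1 = 1 NAND 1 = 0
net9 = net4 NOR net7 = 1 NOR 0 = 0
net11 = net9 NAND net3 = 0 NAND 0 = 1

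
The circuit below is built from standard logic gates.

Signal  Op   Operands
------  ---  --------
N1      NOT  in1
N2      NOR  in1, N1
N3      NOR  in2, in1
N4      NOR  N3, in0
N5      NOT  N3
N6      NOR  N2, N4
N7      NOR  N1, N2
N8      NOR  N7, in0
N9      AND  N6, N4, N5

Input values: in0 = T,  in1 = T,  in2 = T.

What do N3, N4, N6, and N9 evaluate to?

N1 = NOT in1 = NOT T = F
N2 = in1 NOR N1 = T NOR F = F
N3 = in2 NOR in1 = T NOR T = F
N4 = N3 NOR in0 = F NOR T = F
N5 = NOT N3 = NOT F = T
N6 = N2 NOR N4 = F NOR F = T
N9 = N6 AND N4 AND N5 = T AND F AND T = F

N3 = F, N4 = F, N6 = T, N9 = F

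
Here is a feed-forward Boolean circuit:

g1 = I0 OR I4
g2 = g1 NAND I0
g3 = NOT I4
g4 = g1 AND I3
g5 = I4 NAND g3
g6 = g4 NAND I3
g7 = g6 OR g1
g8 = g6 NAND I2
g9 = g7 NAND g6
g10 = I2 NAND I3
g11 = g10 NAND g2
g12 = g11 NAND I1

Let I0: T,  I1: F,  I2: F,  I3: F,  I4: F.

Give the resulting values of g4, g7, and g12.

g4 = F, g7 = T, g12 = T

g1 = I0 OR I4 = T OR F = T
g2 = g1 NAND I0 = T NAND T = F
g4 = g1 AND I3 = T AND F = F
g6 = g4 NAND I3 = F NAND F = T
g7 = g6 OR g1 = T OR T = T
g10 = I2 NAND I3 = F NAND F = T
g11 = g10 NAND g2 = T NAND F = T
g12 = g11 NAND I1 = T NAND F = T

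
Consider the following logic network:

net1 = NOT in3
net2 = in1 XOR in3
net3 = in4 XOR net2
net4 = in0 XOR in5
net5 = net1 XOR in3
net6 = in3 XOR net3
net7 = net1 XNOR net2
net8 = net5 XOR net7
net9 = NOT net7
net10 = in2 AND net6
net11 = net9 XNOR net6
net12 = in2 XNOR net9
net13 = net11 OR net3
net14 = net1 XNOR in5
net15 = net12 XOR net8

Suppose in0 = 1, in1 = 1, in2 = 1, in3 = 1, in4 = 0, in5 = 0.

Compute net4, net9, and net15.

net1 = NOT in3 = NOT 1 = 0
net2 = in1 XOR in3 = 1 XOR 1 = 0
net4 = in0 XOR in5 = 1 XOR 0 = 1
net5 = net1 XOR in3 = 0 XOR 1 = 1
net7 = net1 XNOR net2 = 0 XNOR 0 = 1
net8 = net5 XOR net7 = 1 XOR 1 = 0
net9 = NOT net7 = NOT 1 = 0
net12 = in2 XNOR net9 = 1 XNOR 0 = 0
net15 = net12 XOR net8 = 0 XOR 0 = 0

net4 = 1, net9 = 0, net15 = 0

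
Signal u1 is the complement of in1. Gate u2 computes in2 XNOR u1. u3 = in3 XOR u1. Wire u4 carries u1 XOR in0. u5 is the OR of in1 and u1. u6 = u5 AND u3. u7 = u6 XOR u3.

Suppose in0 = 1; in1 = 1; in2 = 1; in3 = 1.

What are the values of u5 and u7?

u1 = NOT in1 = NOT 1 = 0
u3 = in3 XOR u1 = 1 XOR 0 = 1
u5 = in1 OR u1 = 1 OR 0 = 1
u6 = u5 AND u3 = 1 AND 1 = 1
u7 = u6 XOR u3 = 1 XOR 1 = 0

u5 = 1  u7 = 0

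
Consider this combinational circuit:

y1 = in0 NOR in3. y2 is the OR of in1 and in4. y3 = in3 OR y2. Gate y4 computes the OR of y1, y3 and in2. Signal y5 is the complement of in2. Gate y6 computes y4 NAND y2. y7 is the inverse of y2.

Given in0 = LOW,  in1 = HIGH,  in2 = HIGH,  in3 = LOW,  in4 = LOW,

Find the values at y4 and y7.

y1 = in0 NOR in3 = LOW NOR LOW = HIGH
y2 = in1 OR in4 = HIGH OR LOW = HIGH
y3 = in3 OR y2 = LOW OR HIGH = HIGH
y4 = y1 OR y3 OR in2 = HIGH OR HIGH OR HIGH = HIGH
y7 = NOT y2 = NOT HIGH = LOW

y4 = HIGH, y7 = LOW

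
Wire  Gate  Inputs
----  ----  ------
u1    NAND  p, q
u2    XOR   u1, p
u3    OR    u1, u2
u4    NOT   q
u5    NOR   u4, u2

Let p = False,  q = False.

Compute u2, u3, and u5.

u1 = p NAND q = False NAND False = True
u2 = u1 XOR p = True XOR False = True
u3 = u1 OR u2 = True OR True = True
u4 = NOT q = NOT False = True
u5 = u4 NOR u2 = True NOR True = False

u2 = True; u3 = True; u5 = False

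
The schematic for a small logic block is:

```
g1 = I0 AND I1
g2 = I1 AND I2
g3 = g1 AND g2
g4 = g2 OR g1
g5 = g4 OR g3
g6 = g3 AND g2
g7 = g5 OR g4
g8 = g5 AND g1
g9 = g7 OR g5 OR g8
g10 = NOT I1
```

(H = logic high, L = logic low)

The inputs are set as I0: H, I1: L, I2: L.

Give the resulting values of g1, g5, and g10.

g1 = I0 AND I1 = H AND L = L
g2 = I1 AND I2 = L AND L = L
g3 = g1 AND g2 = L AND L = L
g4 = g2 OR g1 = L OR L = L
g5 = g4 OR g3 = L OR L = L
g10 = NOT I1 = NOT L = H

g1 = L  g5 = L  g10 = H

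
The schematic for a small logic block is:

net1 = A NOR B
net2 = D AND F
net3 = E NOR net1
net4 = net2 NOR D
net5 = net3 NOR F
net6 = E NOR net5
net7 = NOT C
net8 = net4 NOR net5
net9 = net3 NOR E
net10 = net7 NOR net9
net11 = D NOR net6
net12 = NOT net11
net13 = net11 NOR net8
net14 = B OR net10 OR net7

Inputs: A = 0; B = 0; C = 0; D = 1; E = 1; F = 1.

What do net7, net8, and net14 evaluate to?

net1 = A NOR B = 0 NOR 0 = 1
net2 = D AND F = 1 AND 1 = 1
net3 = E NOR net1 = 1 NOR 1 = 0
net4 = net2 NOR D = 1 NOR 1 = 0
net5 = net3 NOR F = 0 NOR 1 = 0
net7 = NOT C = NOT 0 = 1
net8 = net4 NOR net5 = 0 NOR 0 = 1
net9 = net3 NOR E = 0 NOR 1 = 0
net10 = net7 NOR net9 = 1 NOR 0 = 0
net14 = B OR net10 OR net7 = 0 OR 0 OR 1 = 1

net7 = 1  net8 = 1  net14 = 1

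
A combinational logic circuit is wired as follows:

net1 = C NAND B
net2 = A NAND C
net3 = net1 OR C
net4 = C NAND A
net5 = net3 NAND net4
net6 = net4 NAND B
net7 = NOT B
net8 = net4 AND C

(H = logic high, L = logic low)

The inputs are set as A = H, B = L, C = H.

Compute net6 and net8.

net4 = C NAND A = H NAND H = L
net6 = net4 NAND B = L NAND L = H
net8 = net4 AND C = L AND H = L

net6 = H  net8 = L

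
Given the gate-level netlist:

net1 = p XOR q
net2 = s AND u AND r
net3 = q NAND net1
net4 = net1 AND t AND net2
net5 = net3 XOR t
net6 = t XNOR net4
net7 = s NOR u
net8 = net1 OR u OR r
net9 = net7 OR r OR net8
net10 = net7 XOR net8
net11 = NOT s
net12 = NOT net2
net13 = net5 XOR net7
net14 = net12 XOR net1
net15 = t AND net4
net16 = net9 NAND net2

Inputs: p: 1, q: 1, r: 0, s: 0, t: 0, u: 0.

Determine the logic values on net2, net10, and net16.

net2 = 0, net10 = 1, net16 = 1

net1 = p XOR q = 1 XOR 1 = 0
net2 = s AND u AND r = 0 AND 0 AND 0 = 0
net7 = s NOR u = 0 NOR 0 = 1
net8 = net1 OR u OR r = 0 OR 0 OR 0 = 0
net9 = net7 OR r OR net8 = 1 OR 0 OR 0 = 1
net10 = net7 XOR net8 = 1 XOR 0 = 1
net16 = net9 NAND net2 = 1 NAND 0 = 1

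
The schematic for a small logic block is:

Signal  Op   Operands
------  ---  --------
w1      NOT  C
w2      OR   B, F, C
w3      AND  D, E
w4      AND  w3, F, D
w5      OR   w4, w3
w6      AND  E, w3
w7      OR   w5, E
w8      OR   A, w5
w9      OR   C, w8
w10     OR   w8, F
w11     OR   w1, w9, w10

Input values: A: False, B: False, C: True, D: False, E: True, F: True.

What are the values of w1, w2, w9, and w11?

w1 = False  w2 = True  w9 = True  w11 = True

w1 = NOT C = NOT True = False
w2 = B OR F OR C = False OR True OR True = True
w3 = D AND E = False AND True = False
w4 = w3 AND F AND D = False AND True AND False = False
w5 = w4 OR w3 = False OR False = False
w8 = A OR w5 = False OR False = False
w9 = C OR w8 = True OR False = True
w10 = w8 OR F = False OR True = True
w11 = w1 OR w9 OR w10 = False OR True OR True = True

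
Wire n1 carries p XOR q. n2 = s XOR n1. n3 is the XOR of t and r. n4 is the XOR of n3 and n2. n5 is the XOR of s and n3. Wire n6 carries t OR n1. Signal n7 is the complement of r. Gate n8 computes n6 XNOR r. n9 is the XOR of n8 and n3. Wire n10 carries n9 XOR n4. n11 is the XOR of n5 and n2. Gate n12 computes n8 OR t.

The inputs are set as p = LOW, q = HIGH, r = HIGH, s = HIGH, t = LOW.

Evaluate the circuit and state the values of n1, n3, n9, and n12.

n1 = p XOR q = LOW XOR HIGH = HIGH
n3 = t XOR r = LOW XOR HIGH = HIGH
n6 = t OR n1 = LOW OR HIGH = HIGH
n8 = n6 XNOR r = HIGH XNOR HIGH = HIGH
n9 = n8 XOR n3 = HIGH XOR HIGH = LOW
n12 = n8 OR t = HIGH OR LOW = HIGH

n1 = HIGH; n3 = HIGH; n9 = LOW; n12 = HIGH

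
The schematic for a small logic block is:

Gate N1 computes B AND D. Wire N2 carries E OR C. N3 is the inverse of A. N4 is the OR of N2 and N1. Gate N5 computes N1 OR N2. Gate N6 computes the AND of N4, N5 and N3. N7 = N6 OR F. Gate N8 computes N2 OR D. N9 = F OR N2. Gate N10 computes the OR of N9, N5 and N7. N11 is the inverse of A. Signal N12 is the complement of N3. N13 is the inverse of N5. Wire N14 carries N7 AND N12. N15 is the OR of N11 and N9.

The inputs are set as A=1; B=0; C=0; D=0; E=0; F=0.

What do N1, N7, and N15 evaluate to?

N1 = 0  N7 = 0  N15 = 0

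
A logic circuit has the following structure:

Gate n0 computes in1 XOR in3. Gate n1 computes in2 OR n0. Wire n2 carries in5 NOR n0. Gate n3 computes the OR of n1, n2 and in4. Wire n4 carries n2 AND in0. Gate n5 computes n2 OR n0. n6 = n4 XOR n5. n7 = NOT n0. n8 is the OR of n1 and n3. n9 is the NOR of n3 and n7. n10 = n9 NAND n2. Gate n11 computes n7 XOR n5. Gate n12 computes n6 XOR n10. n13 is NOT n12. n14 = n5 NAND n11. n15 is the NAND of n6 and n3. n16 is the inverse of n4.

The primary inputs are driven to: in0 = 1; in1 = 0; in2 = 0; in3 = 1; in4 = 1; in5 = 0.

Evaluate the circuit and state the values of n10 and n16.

n10 = 1, n16 = 1

n0 = in1 XOR in3 = 0 XOR 1 = 1
n1 = in2 OR n0 = 0 OR 1 = 1
n2 = in5 NOR n0 = 0 NOR 1 = 0
n3 = n1 OR n2 OR in4 = 1 OR 0 OR 1 = 1
n4 = n2 AND in0 = 0 AND 1 = 0
n7 = NOT n0 = NOT 1 = 0
n9 = n3 NOR n7 = 1 NOR 0 = 0
n10 = n9 NAND n2 = 0 NAND 0 = 1
n16 = NOT n4 = NOT 0 = 1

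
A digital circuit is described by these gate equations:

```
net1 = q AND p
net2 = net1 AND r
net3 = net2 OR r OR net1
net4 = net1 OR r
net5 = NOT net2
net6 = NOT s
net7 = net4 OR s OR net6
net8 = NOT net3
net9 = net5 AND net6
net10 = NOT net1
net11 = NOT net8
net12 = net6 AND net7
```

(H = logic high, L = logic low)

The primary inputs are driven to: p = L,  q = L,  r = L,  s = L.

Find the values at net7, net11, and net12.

net1 = q AND p = L AND L = L
net2 = net1 AND r = L AND L = L
net3 = net2 OR r OR net1 = L OR L OR L = L
net4 = net1 OR r = L OR L = L
net6 = NOT s = NOT L = H
net7 = net4 OR s OR net6 = L OR L OR H = H
net8 = NOT net3 = NOT L = H
net11 = NOT net8 = NOT H = L
net12 = net6 AND net7 = H AND H = H

net7 = H, net11 = L, net12 = H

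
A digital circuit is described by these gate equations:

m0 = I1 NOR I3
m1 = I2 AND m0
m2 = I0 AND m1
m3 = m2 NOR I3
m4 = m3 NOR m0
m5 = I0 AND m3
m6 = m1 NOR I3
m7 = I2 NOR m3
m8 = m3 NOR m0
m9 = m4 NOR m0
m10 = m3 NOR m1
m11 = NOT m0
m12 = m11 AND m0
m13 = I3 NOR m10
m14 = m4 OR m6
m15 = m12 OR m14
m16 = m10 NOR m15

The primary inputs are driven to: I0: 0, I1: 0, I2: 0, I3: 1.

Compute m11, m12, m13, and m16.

m0 = I1 NOR I3 = 0 NOR 1 = 0
m1 = I2 AND m0 = 0 AND 0 = 0
m2 = I0 AND m1 = 0 AND 0 = 0
m3 = m2 NOR I3 = 0 NOR 1 = 0
m4 = m3 NOR m0 = 0 NOR 0 = 1
m6 = m1 NOR I3 = 0 NOR 1 = 0
m10 = m3 NOR m1 = 0 NOR 0 = 1
m11 = NOT m0 = NOT 0 = 1
m12 = m11 AND m0 = 1 AND 0 = 0
m13 = I3 NOR m10 = 1 NOR 1 = 0
m14 = m4 OR m6 = 1 OR 0 = 1
m15 = m12 OR m14 = 0 OR 1 = 1
m16 = m10 NOR m15 = 1 NOR 1 = 0

m11 = 1, m12 = 0, m13 = 0, m16 = 0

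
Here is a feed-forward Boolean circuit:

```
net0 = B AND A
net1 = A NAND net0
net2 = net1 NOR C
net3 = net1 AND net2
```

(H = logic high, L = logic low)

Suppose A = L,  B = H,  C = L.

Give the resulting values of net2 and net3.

net2 = L; net3 = L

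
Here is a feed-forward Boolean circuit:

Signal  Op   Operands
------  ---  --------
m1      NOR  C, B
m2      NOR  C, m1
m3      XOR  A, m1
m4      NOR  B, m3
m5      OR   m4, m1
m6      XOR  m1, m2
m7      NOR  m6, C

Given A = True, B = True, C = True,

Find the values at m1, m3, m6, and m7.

m1 = False, m3 = True, m6 = False, m7 = False

m1 = C NOR B = True NOR True = False
m2 = C NOR m1 = True NOR False = False
m3 = A XOR m1 = True XOR False = True
m6 = m1 XOR m2 = False XOR False = False
m7 = m6 NOR C = False NOR True = False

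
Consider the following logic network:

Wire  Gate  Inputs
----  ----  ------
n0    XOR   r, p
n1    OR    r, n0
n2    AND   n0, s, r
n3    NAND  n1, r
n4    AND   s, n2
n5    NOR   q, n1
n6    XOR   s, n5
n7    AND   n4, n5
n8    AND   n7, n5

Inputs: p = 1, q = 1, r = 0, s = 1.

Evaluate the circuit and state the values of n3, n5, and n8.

n0 = r XOR p = 0 XOR 1 = 1
n1 = r OR n0 = 0 OR 1 = 1
n2 = n0 AND s AND r = 1 AND 1 AND 0 = 0
n3 = n1 NAND r = 1 NAND 0 = 1
n4 = s AND n2 = 1 AND 0 = 0
n5 = q NOR n1 = 1 NOR 1 = 0
n7 = n4 AND n5 = 0 AND 0 = 0
n8 = n7 AND n5 = 0 AND 0 = 0

n3 = 1; n5 = 0; n8 = 0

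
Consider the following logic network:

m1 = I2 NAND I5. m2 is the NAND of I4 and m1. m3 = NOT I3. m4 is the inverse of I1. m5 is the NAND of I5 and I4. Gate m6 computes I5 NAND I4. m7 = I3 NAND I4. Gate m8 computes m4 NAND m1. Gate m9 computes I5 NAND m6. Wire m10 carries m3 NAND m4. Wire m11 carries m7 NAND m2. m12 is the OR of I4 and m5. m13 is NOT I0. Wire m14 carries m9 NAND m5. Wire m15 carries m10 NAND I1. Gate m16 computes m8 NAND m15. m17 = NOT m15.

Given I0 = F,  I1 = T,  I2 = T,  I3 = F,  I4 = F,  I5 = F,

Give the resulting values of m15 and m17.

m15 = F  m17 = T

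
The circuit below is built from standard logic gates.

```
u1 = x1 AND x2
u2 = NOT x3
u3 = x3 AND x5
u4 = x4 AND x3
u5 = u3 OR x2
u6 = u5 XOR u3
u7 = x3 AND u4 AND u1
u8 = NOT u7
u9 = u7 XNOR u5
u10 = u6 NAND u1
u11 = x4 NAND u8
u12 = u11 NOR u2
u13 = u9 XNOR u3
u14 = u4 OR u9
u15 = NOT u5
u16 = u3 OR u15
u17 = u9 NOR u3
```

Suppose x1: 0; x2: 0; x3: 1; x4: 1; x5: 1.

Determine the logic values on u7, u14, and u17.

u7 = 0, u14 = 1, u17 = 0

u1 = x1 AND x2 = 0 AND 0 = 0
u3 = x3 AND x5 = 1 AND 1 = 1
u4 = x4 AND x3 = 1 AND 1 = 1
u5 = u3 OR x2 = 1 OR 0 = 1
u7 = x3 AND u4 AND u1 = 1 AND 1 AND 0 = 0
u9 = u7 XNOR u5 = 0 XNOR 1 = 0
u14 = u4 OR u9 = 1 OR 0 = 1
u17 = u9 NOR u3 = 0 NOR 1 = 0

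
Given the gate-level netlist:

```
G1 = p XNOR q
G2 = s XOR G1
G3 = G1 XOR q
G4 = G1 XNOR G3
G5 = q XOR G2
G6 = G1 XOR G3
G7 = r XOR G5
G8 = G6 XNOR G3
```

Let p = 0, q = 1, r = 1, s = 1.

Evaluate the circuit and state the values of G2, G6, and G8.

G2 = 1, G6 = 1, G8 = 1

G1 = p XNOR q = 0 XNOR 1 = 0
G2 = s XOR G1 = 1 XOR 0 = 1
G3 = G1 XOR q = 0 XOR 1 = 1
G6 = G1 XOR G3 = 0 XOR 1 = 1
G8 = G6 XNOR G3 = 1 XNOR 1 = 1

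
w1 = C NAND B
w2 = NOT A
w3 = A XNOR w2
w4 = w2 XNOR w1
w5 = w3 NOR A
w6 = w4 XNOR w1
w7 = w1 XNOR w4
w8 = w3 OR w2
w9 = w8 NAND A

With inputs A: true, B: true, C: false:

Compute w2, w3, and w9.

w2 = NOT A = NOT true = false
w3 = A XNOR w2 = true XNOR false = false
w8 = w3 OR w2 = false OR false = false
w9 = w8 NAND A = false NAND true = true

w2 = false  w3 = false  w9 = true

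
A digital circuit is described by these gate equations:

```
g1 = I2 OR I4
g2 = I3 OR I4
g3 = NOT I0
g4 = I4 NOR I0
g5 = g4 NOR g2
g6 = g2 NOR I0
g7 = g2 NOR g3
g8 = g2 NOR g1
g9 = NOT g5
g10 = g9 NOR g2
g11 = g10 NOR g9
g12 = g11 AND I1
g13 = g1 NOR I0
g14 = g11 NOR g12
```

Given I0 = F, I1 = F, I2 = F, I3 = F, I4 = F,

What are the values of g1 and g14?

g1 = I2 OR I4 = F OR F = F
g2 = I3 OR I4 = F OR F = F
g4 = I4 NOR I0 = F NOR F = T
g5 = g4 NOR g2 = T NOR F = F
g9 = NOT g5 = NOT F = T
g10 = g9 NOR g2 = T NOR F = F
g11 = g10 NOR g9 = F NOR T = F
g12 = g11 AND I1 = F AND F = F
g14 = g11 NOR g12 = F NOR F = T

g1 = F  g14 = T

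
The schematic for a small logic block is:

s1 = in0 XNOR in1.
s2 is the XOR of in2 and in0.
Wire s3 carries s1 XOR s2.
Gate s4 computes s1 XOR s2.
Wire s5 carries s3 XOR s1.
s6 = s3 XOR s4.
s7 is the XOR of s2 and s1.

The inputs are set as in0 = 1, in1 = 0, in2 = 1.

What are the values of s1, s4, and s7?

s1 = 0  s4 = 0  s7 = 0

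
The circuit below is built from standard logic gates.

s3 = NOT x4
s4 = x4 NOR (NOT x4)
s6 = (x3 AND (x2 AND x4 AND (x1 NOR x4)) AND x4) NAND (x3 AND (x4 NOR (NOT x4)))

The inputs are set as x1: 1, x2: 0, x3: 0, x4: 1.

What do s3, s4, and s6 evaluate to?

s3 = NOT 1 = 0
s4 = 1 NOR (NOT 1) = 0
s6 = (0 AND (0 AND 1 AND (1 NOR 1)) AND 1) NAND (0 AND (1 NOR (NOT 1))) = 1

s3 = 0, s4 = 0, s6 = 1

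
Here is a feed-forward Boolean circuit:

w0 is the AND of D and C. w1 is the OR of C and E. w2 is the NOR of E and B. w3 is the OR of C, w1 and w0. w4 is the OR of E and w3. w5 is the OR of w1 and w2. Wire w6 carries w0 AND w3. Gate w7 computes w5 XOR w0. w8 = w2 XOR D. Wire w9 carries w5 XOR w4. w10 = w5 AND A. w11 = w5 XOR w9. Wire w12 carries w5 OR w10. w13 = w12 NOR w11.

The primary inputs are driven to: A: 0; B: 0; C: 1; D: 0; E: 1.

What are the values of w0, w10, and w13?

w0 = D AND C = 0 AND 1 = 0
w1 = C OR E = 1 OR 1 = 1
w2 = E NOR B = 1 NOR 0 = 0
w3 = C OR w1 OR w0 = 1 OR 1 OR 0 = 1
w4 = E OR w3 = 1 OR 1 = 1
w5 = w1 OR w2 = 1 OR 0 = 1
w9 = w5 XOR w4 = 1 XOR 1 = 0
w10 = w5 AND A = 1 AND 0 = 0
w11 = w5 XOR w9 = 1 XOR 0 = 1
w12 = w5 OR w10 = 1 OR 0 = 1
w13 = w12 NOR w11 = 1 NOR 1 = 0

w0 = 0; w10 = 0; w13 = 0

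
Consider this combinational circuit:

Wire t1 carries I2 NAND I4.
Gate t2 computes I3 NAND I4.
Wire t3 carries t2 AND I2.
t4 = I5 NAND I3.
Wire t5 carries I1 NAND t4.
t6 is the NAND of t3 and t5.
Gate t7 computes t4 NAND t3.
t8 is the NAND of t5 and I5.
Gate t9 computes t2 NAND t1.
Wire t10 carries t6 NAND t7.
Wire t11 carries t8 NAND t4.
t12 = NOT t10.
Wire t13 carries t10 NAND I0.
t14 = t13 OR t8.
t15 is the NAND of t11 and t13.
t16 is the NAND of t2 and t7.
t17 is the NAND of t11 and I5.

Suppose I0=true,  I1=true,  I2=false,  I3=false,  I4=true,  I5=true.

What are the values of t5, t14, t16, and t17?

t5 = false; t14 = true; t16 = false; t17 = true

t2 = I3 NAND I4 = false NAND true = true
t3 = t2 AND I2 = true AND false = false
t4 = I5 NAND I3 = true NAND false = true
t5 = I1 NAND t4 = true NAND true = false
t6 = t3 NAND t5 = false NAND false = true
t7 = t4 NAND t3 = true NAND false = true
t8 = t5 NAND I5 = false NAND true = true
t10 = t6 NAND t7 = true NAND true = false
t11 = t8 NAND t4 = true NAND true = false
t13 = t10 NAND I0 = false NAND true = true
t14 = t13 OR t8 = true OR true = true
t16 = t2 NAND t7 = true NAND true = false
t17 = t11 NAND I5 = false NAND true = true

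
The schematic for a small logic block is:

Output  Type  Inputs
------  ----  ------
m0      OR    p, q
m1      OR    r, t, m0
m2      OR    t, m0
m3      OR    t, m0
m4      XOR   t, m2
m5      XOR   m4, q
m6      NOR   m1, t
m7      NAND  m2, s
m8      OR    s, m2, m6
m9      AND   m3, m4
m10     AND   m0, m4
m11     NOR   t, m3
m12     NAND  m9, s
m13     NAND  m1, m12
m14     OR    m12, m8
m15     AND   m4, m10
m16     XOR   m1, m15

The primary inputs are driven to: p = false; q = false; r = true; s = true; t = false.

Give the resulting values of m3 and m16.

m0 = p OR q = false OR false = false
m1 = r OR t OR m0 = true OR false OR false = true
m2 = t OR m0 = false OR false = false
m3 = t OR m0 = false OR false = false
m4 = t XOR m2 = false XOR false = false
m10 = m0 AND m4 = false AND false = false
m15 = m4 AND m10 = false AND false = false
m16 = m1 XOR m15 = true XOR false = true

m3 = false; m16 = true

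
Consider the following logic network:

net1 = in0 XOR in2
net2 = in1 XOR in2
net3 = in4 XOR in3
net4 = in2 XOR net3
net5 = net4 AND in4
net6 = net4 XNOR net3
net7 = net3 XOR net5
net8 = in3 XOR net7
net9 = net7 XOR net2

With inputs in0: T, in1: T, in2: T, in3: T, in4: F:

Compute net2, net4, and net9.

net2 = in1 XOR in2 = T XOR T = F
net3 = in4 XOR in3 = F XOR T = T
net4 = in2 XOR net3 = T XOR T = F
net5 = net4 AND in4 = F AND F = F
net7 = net3 XOR net5 = T XOR F = T
net9 = net7 XOR net2 = T XOR F = T

net2 = F, net4 = F, net9 = T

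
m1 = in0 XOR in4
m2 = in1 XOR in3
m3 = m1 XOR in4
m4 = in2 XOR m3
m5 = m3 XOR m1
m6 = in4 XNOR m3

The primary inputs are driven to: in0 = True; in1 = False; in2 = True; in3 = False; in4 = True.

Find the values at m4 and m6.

m1 = in0 XOR in4 = True XOR True = False
m3 = m1 XOR in4 = False XOR True = True
m4 = in2 XOR m3 = True XOR True = False
m6 = in4 XNOR m3 = True XNOR True = True

m4 = False, m6 = True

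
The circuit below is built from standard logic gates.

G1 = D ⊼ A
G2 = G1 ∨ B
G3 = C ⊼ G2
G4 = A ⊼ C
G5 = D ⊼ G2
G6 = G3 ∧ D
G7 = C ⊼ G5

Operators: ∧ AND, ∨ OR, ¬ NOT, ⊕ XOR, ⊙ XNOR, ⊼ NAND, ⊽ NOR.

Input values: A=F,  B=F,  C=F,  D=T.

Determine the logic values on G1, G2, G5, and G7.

G1 = D NAND A = T NAND F = T
G2 = G1 OR B = T OR F = T
G5 = D NAND G2 = T NAND T = F
G7 = C NAND G5 = F NAND F = T

G1 = T  G2 = T  G5 = F  G7 = T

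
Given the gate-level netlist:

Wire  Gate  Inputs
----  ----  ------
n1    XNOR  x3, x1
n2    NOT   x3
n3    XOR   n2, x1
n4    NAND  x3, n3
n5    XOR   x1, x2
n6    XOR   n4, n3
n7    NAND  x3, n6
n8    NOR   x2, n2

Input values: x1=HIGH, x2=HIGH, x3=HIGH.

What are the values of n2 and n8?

n2 = NOT x3 = NOT HIGH = LOW
n8 = x2 NOR n2 = HIGH NOR LOW = LOW

n2 = LOW  n8 = LOW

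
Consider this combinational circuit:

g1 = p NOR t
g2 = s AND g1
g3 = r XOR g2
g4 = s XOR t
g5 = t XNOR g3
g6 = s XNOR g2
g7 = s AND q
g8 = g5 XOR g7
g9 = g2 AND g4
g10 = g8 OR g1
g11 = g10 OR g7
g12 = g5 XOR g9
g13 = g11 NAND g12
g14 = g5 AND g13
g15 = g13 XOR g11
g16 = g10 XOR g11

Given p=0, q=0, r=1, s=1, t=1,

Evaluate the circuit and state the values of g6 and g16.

g1 = p NOR t = 0 NOR 1 = 0
g2 = s AND g1 = 1 AND 0 = 0
g3 = r XOR g2 = 1 XOR 0 = 1
g5 = t XNOR g3 = 1 XNOR 1 = 1
g6 = s XNOR g2 = 1 XNOR 0 = 0
g7 = s AND q = 1 AND 0 = 0
g8 = g5 XOR g7 = 1 XOR 0 = 1
g10 = g8 OR g1 = 1 OR 0 = 1
g11 = g10 OR g7 = 1 OR 0 = 1
g16 = g10 XOR g11 = 1 XOR 1 = 0

g6 = 0; g16 = 0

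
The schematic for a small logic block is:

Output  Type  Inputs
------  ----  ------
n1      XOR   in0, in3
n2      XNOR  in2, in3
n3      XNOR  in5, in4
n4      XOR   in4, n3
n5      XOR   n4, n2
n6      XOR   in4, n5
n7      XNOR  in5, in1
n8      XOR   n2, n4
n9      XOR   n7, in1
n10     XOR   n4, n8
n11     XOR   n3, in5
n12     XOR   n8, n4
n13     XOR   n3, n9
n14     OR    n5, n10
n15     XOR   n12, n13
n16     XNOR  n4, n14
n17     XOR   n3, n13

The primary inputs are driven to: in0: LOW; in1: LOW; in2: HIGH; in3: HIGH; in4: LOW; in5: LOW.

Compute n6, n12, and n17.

n6 = LOW, n12 = HIGH, n17 = HIGH

n2 = in2 XNOR in3 = HIGH XNOR HIGH = HIGH
n3 = in5 XNOR in4 = LOW XNOR LOW = HIGH
n4 = in4 XOR n3 = LOW XOR HIGH = HIGH
n5 = n4 XOR n2 = HIGH XOR HIGH = LOW
n6 = in4 XOR n5 = LOW XOR LOW = LOW
n7 = in5 XNOR in1 = LOW XNOR LOW = HIGH
n8 = n2 XOR n4 = HIGH XOR HIGH = LOW
n9 = n7 XOR in1 = HIGH XOR LOW = HIGH
n12 = n8 XOR n4 = LOW XOR HIGH = HIGH
n13 = n3 XOR n9 = HIGH XOR HIGH = LOW
n17 = n3 XOR n13 = HIGH XOR LOW = HIGH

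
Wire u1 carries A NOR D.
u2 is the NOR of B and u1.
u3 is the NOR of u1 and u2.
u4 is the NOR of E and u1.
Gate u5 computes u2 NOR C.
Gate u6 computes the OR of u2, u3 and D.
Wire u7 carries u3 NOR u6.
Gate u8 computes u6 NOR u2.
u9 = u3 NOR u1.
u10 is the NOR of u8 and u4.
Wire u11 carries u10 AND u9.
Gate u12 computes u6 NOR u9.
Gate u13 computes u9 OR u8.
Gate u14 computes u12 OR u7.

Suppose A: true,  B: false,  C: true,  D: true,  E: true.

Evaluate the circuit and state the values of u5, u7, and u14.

u5 = false, u7 = false, u14 = false

u1 = A NOR D = true NOR true = false
u2 = B NOR u1 = false NOR false = true
u3 = u1 NOR u2 = false NOR true = false
u5 = u2 NOR C = true NOR true = false
u6 = u2 OR u3 OR D = true OR false OR true = true
u7 = u3 NOR u6 = false NOR true = false
u9 = u3 NOR u1 = false NOR false = true
u12 = u6 NOR u9 = true NOR true = false
u14 = u12 OR u7 = false OR false = false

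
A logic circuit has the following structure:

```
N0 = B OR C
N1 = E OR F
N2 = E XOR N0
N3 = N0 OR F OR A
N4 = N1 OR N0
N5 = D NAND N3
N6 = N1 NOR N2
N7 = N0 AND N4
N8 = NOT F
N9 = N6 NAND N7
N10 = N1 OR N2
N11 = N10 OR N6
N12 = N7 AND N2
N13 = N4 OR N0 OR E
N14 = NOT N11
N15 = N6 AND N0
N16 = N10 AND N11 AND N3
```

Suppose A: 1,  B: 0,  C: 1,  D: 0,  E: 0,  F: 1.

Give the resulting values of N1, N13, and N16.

N1 = 1, N13 = 1, N16 = 1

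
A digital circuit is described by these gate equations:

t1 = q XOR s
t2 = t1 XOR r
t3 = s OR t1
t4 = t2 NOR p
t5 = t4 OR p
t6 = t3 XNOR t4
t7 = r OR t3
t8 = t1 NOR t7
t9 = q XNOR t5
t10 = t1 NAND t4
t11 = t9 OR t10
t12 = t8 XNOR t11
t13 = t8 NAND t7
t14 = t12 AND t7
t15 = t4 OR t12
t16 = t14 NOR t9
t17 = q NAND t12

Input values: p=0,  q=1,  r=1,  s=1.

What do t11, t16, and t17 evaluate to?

t11 = 1; t16 = 1; t17 = 1

t1 = q XOR s = 1 XOR 1 = 0
t2 = t1 XOR r = 0 XOR 1 = 1
t3 = s OR t1 = 1 OR 0 = 1
t4 = t2 NOR p = 1 NOR 0 = 0
t5 = t4 OR p = 0 OR 0 = 0
t7 = r OR t3 = 1 OR 1 = 1
t8 = t1 NOR t7 = 0 NOR 1 = 0
t9 = q XNOR t5 = 1 XNOR 0 = 0
t10 = t1 NAND t4 = 0 NAND 0 = 1
t11 = t9 OR t10 = 0 OR 1 = 1
t12 = t8 XNOR t11 = 0 XNOR 1 = 0
t14 = t12 AND t7 = 0 AND 1 = 0
t16 = t14 NOR t9 = 0 NOR 0 = 1
t17 = q NAND t12 = 1 NAND 0 = 1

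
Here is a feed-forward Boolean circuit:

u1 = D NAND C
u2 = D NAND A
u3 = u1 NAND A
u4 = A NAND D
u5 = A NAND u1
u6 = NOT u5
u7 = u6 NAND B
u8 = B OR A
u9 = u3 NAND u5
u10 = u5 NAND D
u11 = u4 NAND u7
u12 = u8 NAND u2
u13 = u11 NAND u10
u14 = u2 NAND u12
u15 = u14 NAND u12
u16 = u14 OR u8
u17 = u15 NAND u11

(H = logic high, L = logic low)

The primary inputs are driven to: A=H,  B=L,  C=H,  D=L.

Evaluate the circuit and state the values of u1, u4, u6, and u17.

u1 = H; u4 = H; u6 = H; u17 = H

u1 = D NAND C = L NAND H = H
u2 = D NAND A = L NAND H = H
u4 = A NAND D = H NAND L = H
u5 = A NAND u1 = H NAND H = L
u6 = NOT u5 = NOT L = H
u7 = u6 NAND B = H NAND L = H
u8 = B OR A = L OR H = H
u11 = u4 NAND u7 = H NAND H = L
u12 = u8 NAND u2 = H NAND H = L
u14 = u2 NAND u12 = H NAND L = H
u15 = u14 NAND u12 = H NAND L = H
u17 = u15 NAND u11 = H NAND L = H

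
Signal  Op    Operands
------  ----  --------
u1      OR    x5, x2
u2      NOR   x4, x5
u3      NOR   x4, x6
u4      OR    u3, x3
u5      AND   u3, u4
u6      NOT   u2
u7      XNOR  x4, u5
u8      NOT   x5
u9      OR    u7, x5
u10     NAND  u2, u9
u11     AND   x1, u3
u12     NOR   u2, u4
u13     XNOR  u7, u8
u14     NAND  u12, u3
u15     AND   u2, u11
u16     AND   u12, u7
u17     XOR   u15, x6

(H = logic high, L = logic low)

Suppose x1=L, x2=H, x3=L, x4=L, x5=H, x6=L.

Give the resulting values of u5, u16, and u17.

u5 = H, u16 = L, u17 = L

u2 = x4 NOR x5 = L NOR H = L
u3 = x4 NOR x6 = L NOR L = H
u4 = u3 OR x3 = H OR L = H
u5 = u3 AND u4 = H AND H = H
u7 = x4 XNOR u5 = L XNOR H = L
u11 = x1 AND u3 = L AND H = L
u12 = u2 NOR u4 = L NOR H = L
u15 = u2 AND u11 = L AND L = L
u16 = u12 AND u7 = L AND L = L
u17 = u15 XOR x6 = L XOR L = L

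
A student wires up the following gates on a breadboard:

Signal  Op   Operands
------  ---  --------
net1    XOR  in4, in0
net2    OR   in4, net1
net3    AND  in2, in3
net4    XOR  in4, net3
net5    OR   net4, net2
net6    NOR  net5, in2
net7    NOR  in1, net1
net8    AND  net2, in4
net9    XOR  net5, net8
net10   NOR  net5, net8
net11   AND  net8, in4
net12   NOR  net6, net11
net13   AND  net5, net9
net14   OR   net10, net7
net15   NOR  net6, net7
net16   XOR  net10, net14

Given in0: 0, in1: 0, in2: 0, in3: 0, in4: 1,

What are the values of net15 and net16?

net15 = 1, net16 = 0

net1 = in4 XOR in0 = 1 XOR 0 = 1
net2 = in4 OR net1 = 1 OR 1 = 1
net3 = in2 AND in3 = 0 AND 0 = 0
net4 = in4 XOR net3 = 1 XOR 0 = 1
net5 = net4 OR net2 = 1 OR 1 = 1
net6 = net5 NOR in2 = 1 NOR 0 = 0
net7 = in1 NOR net1 = 0 NOR 1 = 0
net8 = net2 AND in4 = 1 AND 1 = 1
net10 = net5 NOR net8 = 1 NOR 1 = 0
net14 = net10 OR net7 = 0 OR 0 = 0
net15 = net6 NOR net7 = 0 NOR 0 = 1
net16 = net10 XOR net14 = 0 XOR 0 = 0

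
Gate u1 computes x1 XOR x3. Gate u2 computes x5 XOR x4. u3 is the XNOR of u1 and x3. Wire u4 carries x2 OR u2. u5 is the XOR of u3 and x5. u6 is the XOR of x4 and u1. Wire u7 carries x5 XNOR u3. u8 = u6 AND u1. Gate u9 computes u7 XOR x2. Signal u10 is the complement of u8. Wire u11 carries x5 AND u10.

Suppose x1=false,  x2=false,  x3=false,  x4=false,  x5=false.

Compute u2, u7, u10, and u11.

u2 = false, u7 = false, u10 = true, u11 = false

u1 = x1 XOR x3 = false XOR false = false
u2 = x5 XOR x4 = false XOR false = false
u3 = u1 XNOR x3 = false XNOR false = true
u6 = x4 XOR u1 = false XOR false = false
u7 = x5 XNOR u3 = false XNOR true = false
u8 = u6 AND u1 = false AND false = false
u10 = NOT u8 = NOT false = true
u11 = x5 AND u10 = false AND true = false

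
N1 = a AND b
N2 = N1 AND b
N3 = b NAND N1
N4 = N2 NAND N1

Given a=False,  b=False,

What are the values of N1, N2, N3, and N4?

N1 = False  N2 = False  N3 = True  N4 = True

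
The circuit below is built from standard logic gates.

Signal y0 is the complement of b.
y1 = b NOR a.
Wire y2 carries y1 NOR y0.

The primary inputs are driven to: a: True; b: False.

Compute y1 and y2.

y0 = NOT b = NOT False = True
y1 = b NOR a = False NOR True = False
y2 = y1 NOR y0 = False NOR True = False

y1 = False, y2 = False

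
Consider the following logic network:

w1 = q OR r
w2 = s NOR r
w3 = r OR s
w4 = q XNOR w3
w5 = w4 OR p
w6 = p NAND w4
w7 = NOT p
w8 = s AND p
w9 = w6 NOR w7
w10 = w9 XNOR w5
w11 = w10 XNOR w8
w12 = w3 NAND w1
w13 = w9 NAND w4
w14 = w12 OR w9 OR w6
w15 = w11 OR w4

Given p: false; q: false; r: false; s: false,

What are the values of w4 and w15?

w4 = true, w15 = true

w3 = r OR s = false OR false = false
w4 = q XNOR w3 = false XNOR false = true
w5 = w4 OR p = true OR false = true
w6 = p NAND w4 = false NAND true = true
w7 = NOT p = NOT false = true
w8 = s AND p = false AND false = false
w9 = w6 NOR w7 = true NOR true = false
w10 = w9 XNOR w5 = false XNOR true = false
w11 = w10 XNOR w8 = false XNOR false = true
w15 = w11 OR w4 = true OR true = true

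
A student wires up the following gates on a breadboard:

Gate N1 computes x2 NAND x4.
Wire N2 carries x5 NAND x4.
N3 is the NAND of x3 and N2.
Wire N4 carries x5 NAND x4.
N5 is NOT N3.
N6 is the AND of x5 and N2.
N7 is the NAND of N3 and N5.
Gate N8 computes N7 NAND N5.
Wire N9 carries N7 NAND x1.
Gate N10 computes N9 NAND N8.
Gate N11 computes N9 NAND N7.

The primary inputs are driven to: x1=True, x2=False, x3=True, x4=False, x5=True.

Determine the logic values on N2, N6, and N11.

N2 = x5 NAND x4 = True NAND False = True
N3 = x3 NAND N2 = True NAND True = False
N5 = NOT N3 = NOT False = True
N6 = x5 AND N2 = True AND True = True
N7 = N3 NAND N5 = False NAND True = True
N9 = N7 NAND x1 = True NAND True = False
N11 = N9 NAND N7 = False NAND True = True

N2 = True  N6 = True  N11 = True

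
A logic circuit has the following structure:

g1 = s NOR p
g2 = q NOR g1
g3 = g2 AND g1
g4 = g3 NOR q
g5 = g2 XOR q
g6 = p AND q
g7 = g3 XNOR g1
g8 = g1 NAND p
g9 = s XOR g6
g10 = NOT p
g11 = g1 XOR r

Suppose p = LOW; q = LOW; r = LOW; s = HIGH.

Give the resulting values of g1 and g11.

g1 = LOW, g11 = LOW

g1 = s NOR p = HIGH NOR LOW = LOW
g11 = g1 XOR r = LOW XOR LOW = LOW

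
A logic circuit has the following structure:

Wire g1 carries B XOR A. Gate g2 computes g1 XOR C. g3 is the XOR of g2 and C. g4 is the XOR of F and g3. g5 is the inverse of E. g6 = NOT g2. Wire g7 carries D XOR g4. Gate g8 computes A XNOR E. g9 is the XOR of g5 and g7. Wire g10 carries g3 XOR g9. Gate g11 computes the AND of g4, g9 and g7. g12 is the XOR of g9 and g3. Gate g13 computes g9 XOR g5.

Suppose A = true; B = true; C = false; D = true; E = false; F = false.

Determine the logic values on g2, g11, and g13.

g2 = false  g11 = false  g13 = true

g1 = B XOR A = true XOR true = false
g2 = g1 XOR C = false XOR false = false
g3 = g2 XOR C = false XOR false = false
g4 = F XOR g3 = false XOR false = false
g5 = NOT E = NOT false = true
g7 = D XOR g4 = true XOR false = true
g9 = g5 XOR g7 = true XOR true = false
g11 = g4 AND g9 AND g7 = false AND false AND true = false
g13 = g9 XOR g5 = false XOR true = true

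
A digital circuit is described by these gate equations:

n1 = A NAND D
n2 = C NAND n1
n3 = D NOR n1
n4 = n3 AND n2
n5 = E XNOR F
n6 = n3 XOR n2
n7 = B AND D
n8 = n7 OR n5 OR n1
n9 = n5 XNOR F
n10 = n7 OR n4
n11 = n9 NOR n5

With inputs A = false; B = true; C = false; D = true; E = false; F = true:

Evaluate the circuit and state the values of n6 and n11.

n1 = A NAND D = false NAND true = true
n2 = C NAND n1 = false NAND true = true
n3 = D NOR n1 = true NOR true = false
n5 = E XNOR F = false XNOR true = false
n6 = n3 XOR n2 = false XOR true = true
n9 = n5 XNOR F = false XNOR true = false
n11 = n9 NOR n5 = false NOR false = true

n6 = true  n11 = true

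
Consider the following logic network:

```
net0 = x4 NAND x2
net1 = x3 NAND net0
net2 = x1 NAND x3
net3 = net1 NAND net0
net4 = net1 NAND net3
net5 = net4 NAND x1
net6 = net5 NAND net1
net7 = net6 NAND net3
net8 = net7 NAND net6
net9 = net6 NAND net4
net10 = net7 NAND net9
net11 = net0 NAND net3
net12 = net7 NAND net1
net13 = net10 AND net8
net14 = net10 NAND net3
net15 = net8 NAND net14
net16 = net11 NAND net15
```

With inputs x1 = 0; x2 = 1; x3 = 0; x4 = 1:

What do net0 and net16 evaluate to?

net0 = 0, net16 = 1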